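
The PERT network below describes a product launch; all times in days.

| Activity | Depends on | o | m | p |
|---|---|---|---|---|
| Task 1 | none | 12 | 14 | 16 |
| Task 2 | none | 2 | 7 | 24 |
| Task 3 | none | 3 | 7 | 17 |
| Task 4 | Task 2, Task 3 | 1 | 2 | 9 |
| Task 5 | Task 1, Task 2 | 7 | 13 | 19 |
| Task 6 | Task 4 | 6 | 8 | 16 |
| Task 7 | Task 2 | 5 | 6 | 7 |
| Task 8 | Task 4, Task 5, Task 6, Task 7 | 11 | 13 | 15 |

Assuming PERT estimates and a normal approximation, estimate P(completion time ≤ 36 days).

0.035

te_Task 1 = (12 + 4·14 + 16)/6 = 84/6 = 14; σ²_Task 1 = ((16−12)/6)² = 0.444
te_Task 2 = (2 + 4·7 + 24)/6 = 54/6 = 9; σ²_Task 2 = ((24−2)/6)² = 13.444
te_Task 3 = (3 + 4·7 + 17)/6 = 48/6 = 8; σ²_Task 3 = ((17−3)/6)² = 5.444
te_Task 4 = (1 + 4·2 + 9)/6 = 18/6 = 3; σ²_Task 4 = ((9−1)/6)² = 1.778
te_Task 5 = (7 + 4·13 + 19)/6 = 78/6 = 13; σ²_Task 5 = ((19−7)/6)² = 4.000
te_Task 6 = (6 + 4·8 + 16)/6 = 54/6 = 9; σ²_Task 6 = ((16−6)/6)² = 2.778
te_Task 7 = (5 + 4·6 + 7)/6 = 36/6 = 6; σ²_Task 7 = ((7−5)/6)² = 0.111
te_Task 8 = (11 + 4·13 + 15)/6 = 78/6 = 13; σ²_Task 8 = ((15−11)/6)² = 0.444

Forward pass:
ES_Task 1 = 0; EF_Task 1 = 14
ES_Task 2 = 0; EF_Task 2 = 9
ES_Task 3 = 0; EF_Task 3 = 8
ES_Task 4 = max(EF_Task 2=9, EF_Task 3=8) = 9; EF_Task 4 = 9+3 = 12
ES_Task 5 = max(EF_Task 1=14, EF_Task 2=9) = 14; EF_Task 5 = 14+13 = 27
ES_Task 6 = 12; EF_Task 6 = 12+9 = 21
ES_Task 7 = 9; EF_Task 7 = 9+6 = 15
ES_Task 8 = max(EF_Task 4=12, EF_Task 5=27, EF_Task 6=21, EF_Task 7=15) = 27; EF_Task 8 = 27+13 = 40
Expected project duration μ = 40 days. Critical path: Task 1 → Task 5 → Task 8.

Variance along critical path = 0.444 + 4.000 + 0.444 = 4.889; σ = √4.889 = 2.211 days.
Z = (36 − 40) / 2.211 = -1.809
P(T ≤ 36) = Φ(-1.809) ≈ 0.035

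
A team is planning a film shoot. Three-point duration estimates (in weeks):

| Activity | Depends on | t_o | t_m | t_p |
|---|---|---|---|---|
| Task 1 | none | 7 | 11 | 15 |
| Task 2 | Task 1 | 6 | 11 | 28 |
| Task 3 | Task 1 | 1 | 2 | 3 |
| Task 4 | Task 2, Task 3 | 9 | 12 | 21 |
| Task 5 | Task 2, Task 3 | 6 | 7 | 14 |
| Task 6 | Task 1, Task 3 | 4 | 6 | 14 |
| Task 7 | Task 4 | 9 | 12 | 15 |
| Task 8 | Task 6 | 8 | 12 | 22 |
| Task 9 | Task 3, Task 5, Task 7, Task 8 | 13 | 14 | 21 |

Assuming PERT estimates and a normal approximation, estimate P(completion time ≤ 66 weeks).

0.665

te_Task 1 = (7 + 4·11 + 15)/6 = 66/6 = 11; σ²_Task 1 = ((15−7)/6)² = 1.778
te_Task 2 = (6 + 4·11 + 28)/6 = 78/6 = 13; σ²_Task 2 = ((28−6)/6)² = 13.444
te_Task 3 = (1 + 4·2 + 3)/6 = 12/6 = 2; σ²_Task 3 = ((3−1)/6)² = 0.111
te_Task 4 = (9 + 4·12 + 21)/6 = 78/6 = 13; σ²_Task 4 = ((21−9)/6)² = 4.000
te_Task 5 = (6 + 4·7 + 14)/6 = 48/6 = 8; σ²_Task 5 = ((14−6)/6)² = 1.778
te_Task 6 = (4 + 4·6 + 14)/6 = 42/6 = 7; σ²_Task 6 = ((14−4)/6)² = 2.778
te_Task 7 = (9 + 4·12 + 15)/6 = 72/6 = 12; σ²_Task 7 = ((15−9)/6)² = 1.000
te_Task 8 = (8 + 4·12 + 22)/6 = 78/6 = 13; σ²_Task 8 = ((22−8)/6)² = 5.444
te_Task 9 = (13 + 4·14 + 21)/6 = 90/6 = 15; σ²_Task 9 = ((21−13)/6)² = 1.778

Forward pass:
ES_Task 1 = 0; EF_Task 1 = 11
ES_Task 2 = 11; EF_Task 2 = 11+13 = 24
ES_Task 3 = 11; EF_Task 3 = 11+2 = 13
ES_Task 4 = max(EF_Task 2=24, EF_Task 3=13) = 24; EF_Task 4 = 24+13 = 37
ES_Task 5 = max(EF_Task 2=24, EF_Task 3=13) = 24; EF_Task 5 = 24+8 = 32
ES_Task 6 = max(EF_Task 1=11, EF_Task 3=13) = 13; EF_Task 6 = 13+7 = 20
ES_Task 7 = 37; EF_Task 7 = 37+12 = 49
ES_Task 8 = 20; EF_Task 8 = 20+13 = 33
ES_Task 9 = max(EF_Task 3=13, EF_Task 5=32, EF_Task 7=49, EF_Task 8=33) = 49; EF_Task 9 = 49+15 = 64
Expected project duration μ = 64 weeks. Critical path: Task 1 → Task 2 → Task 4 → Task 7 → Task 9.

Variance along critical path = 1.778 + 13.444 + 4.000 + 1.000 + 1.778 = 22.000; σ = √22.000 = 4.690 weeks.
Z = (66 − 64) / 4.690 = 0.426
P(T ≤ 66) = Φ(0.426) ≈ 0.665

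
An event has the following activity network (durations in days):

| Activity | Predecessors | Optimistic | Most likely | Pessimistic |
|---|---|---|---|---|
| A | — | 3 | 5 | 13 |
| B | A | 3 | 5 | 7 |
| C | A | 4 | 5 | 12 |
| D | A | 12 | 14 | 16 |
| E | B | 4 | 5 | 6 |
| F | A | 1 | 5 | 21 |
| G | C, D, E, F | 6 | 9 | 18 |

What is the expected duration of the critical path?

30 days

te_A = (3 + 4·5 + 13)/6 = 36/6 = 6
te_B = (3 + 4·5 + 7)/6 = 30/6 = 5
te_C = (4 + 4·5 + 12)/6 = 36/6 = 6
te_D = (12 + 4·14 + 16)/6 = 84/6 = 14
te_E = (4 + 4·5 + 6)/6 = 30/6 = 5
te_F = (1 + 4·5 + 21)/6 = 42/6 = 7
te_G = (6 + 4·9 + 18)/6 = 60/6 = 10

Forward pass:
ES_A = 0; EF_A = 6
ES_B = 6; EF_B = 6+5 = 11
ES_C = 6; EF_C = 6+6 = 12
ES_D = 6; EF_D = 6+14 = 20
ES_E = 11; EF_E = 11+5 = 16
ES_F = 6; EF_F = 6+7 = 13
ES_G = max(EF_C=12, EF_D=20, EF_E=16, EF_F=13) = 20; EF_G = 20+10 = 30
Expected project duration μ = 30 days. Critical path: A → D → G.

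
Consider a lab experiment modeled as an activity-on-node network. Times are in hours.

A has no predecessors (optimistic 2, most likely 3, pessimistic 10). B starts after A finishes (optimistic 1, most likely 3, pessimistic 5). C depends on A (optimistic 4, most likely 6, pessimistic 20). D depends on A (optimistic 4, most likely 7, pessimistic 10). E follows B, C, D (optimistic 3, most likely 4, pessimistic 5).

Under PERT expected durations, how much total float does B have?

5 hours

te_A = (2 + 4·3 + 10)/6 = 24/6 = 4
te_B = (1 + 4·3 + 5)/6 = 18/6 = 3
te_C = (4 + 4·6 + 20)/6 = 48/6 = 8
te_D = (4 + 4·7 + 10)/6 = 42/6 = 7
te_E = (3 + 4·4 + 5)/6 = 24/6 = 4

Forward pass:
ES_A = 0; EF_A = 4
ES_B = 4; EF_B = 4+3 = 7
ES_C = 4; EF_C = 4+8 = 12
ES_D = 4; EF_D = 4+7 = 11
ES_E = max(EF_B=7, EF_C=12, EF_D=11) = 12; EF_E = 12+4 = 16
Expected project duration μ = 16 hours. Critical path: A → C → E.

Backward pass:
LF_E = 16; LS_E = 16−4 = 12
LF_D = LS_E = 12; LS_D = 12−7 = 5
LF_C = LS_E = 12; LS_C = 12−8 = 4
LF_B = LS_E = 12; LS_B = 12−3 = 9
LF_A = min(LS_B=9, LS_C=4, LS_D=5) = 4; LS_A = 4−4 = 0
Slack_B = LS_B − ES_B = 9 − 4 = 5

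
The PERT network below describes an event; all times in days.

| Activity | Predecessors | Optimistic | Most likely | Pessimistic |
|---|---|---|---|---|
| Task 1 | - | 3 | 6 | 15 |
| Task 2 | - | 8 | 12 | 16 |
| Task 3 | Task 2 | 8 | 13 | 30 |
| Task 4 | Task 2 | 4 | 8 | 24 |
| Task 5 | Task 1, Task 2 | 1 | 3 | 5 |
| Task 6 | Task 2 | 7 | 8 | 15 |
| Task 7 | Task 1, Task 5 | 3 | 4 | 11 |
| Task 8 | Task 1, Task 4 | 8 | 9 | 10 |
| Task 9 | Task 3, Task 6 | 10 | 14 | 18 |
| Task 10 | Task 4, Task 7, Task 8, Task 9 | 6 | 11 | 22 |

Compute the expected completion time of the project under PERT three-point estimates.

te_Task 1 = (3 + 4·6 + 15)/6 = 42/6 = 7
te_Task 2 = (8 + 4·12 + 16)/6 = 72/6 = 12
te_Task 3 = (8 + 4·13 + 30)/6 = 90/6 = 15
te_Task 4 = (4 + 4·8 + 24)/6 = 60/6 = 10
te_Task 5 = (1 + 4·3 + 5)/6 = 18/6 = 3
te_Task 6 = (7 + 4·8 + 15)/6 = 54/6 = 9
te_Task 7 = (3 + 4·4 + 11)/6 = 30/6 = 5
te_Task 8 = (8 + 4·9 + 10)/6 = 54/6 = 9
te_Task 9 = (10 + 4·14 + 18)/6 = 84/6 = 14
te_Task 10 = (6 + 4·11 + 22)/6 = 72/6 = 12

Forward pass:
ES_Task 1 = 0; EF_Task 1 = 7
ES_Task 2 = 0; EF_Task 2 = 12
ES_Task 3 = 12; EF_Task 3 = 12+15 = 27
ES_Task 4 = 12; EF_Task 4 = 12+10 = 22
ES_Task 5 = max(EF_Task 1=7, EF_Task 2=12) = 12; EF_Task 5 = 12+3 = 15
ES_Task 6 = 12; EF_Task 6 = 12+9 = 21
ES_Task 7 = max(EF_Task 1=7, EF_Task 5=15) = 15; EF_Task 7 = 15+5 = 20
ES_Task 8 = max(EF_Task 1=7, EF_Task 4=22) = 22; EF_Task 8 = 22+9 = 31
ES_Task 9 = max(EF_Task 3=27, EF_Task 6=21) = 27; EF_Task 9 = 27+14 = 41
ES_Task 10 = max(EF_Task 4=22, EF_Task 7=20, EF_Task 8=31, EF_Task 9=41) = 41; EF_Task 10 = 41+12 = 53
Expected project duration μ = 53 days. Critical path: Task 2 → Task 3 → Task 9 → Task 10.

53 days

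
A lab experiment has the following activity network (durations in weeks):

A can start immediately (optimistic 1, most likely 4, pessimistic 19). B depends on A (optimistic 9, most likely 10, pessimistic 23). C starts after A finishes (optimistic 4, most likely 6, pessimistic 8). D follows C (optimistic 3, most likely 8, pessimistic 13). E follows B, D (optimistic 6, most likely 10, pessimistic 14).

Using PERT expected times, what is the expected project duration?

30 weeks

te_A = (1 + 4·4 + 19)/6 = 36/6 = 6
te_B = (9 + 4·10 + 23)/6 = 72/6 = 12
te_C = (4 + 4·6 + 8)/6 = 36/6 = 6
te_D = (3 + 4·8 + 13)/6 = 48/6 = 8
te_E = (6 + 4·10 + 14)/6 = 60/6 = 10

Forward pass:
ES_A = 0; EF_A = 6
ES_B = 6; EF_B = 6+12 = 18
ES_C = 6; EF_C = 6+6 = 12
ES_D = 12; EF_D = 12+8 = 20
ES_E = max(EF_B=18, EF_D=20) = 20; EF_E = 20+10 = 30
Expected project duration μ = 30 weeks. Critical path: A → C → D → E.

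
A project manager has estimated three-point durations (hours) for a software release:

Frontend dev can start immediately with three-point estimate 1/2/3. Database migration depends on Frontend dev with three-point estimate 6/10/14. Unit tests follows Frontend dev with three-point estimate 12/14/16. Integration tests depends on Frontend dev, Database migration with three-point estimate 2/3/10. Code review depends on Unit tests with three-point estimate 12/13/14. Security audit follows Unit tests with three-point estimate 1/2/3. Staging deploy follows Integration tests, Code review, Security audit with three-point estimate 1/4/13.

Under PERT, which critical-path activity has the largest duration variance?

Staging deploy

te_Frontend dev = (1 + 4·2 + 3)/6 = 12/6 = 2; σ²_Frontend dev = ((3−1)/6)² = 0.111
te_Database migration = (6 + 4·10 + 14)/6 = 60/6 = 10; σ²_Database migration = ((14−6)/6)² = 1.778
te_Unit tests = (12 + 4·14 + 16)/6 = 84/6 = 14; σ²_Unit tests = ((16−12)/6)² = 0.444
te_Integration tests = (2 + 4·3 + 10)/6 = 24/6 = 4; σ²_Integration tests = ((10−2)/6)² = 1.778
te_Code review = (12 + 4·13 + 14)/6 = 78/6 = 13; σ²_Code review = ((14−12)/6)² = 0.111
te_Security audit = (1 + 4·2 + 3)/6 = 12/6 = 2; σ²_Security audit = ((3−1)/6)² = 0.111
te_Staging deploy = (1 + 4·4 + 13)/6 = 30/6 = 5; σ²_Staging deploy = ((13−1)/6)² = 4.000

Forward pass:
ES_Frontend dev = 0; EF_Frontend dev = 2
ES_Database migration = 2; EF_Database migration = 2+10 = 12
ES_Unit tests = 2; EF_Unit tests = 2+14 = 16
ES_Integration tests = max(EF_Frontend dev=2, EF_Database migration=12) = 12; EF_Integration tests = 12+4 = 16
ES_Code review = 16; EF_Code review = 16+13 = 29
ES_Security audit = 16; EF_Security audit = 16+2 = 18
ES_Staging deploy = max(EF_Integration tests=16, EF_Code review=29, EF_Security audit=18) = 29; EF_Staging deploy = 29+5 = 34
Expected project duration μ = 34 hours. Critical path: Frontend dev → Unit tests → Code review → Staging deploy.

Variances on critical path: σ²_Frontend dev=0.111, σ²_Unit tests=0.444, σ²_Code review=0.111, σ²_Staging deploy=4.000.
Largest is σ²_Staging deploy = 4.000.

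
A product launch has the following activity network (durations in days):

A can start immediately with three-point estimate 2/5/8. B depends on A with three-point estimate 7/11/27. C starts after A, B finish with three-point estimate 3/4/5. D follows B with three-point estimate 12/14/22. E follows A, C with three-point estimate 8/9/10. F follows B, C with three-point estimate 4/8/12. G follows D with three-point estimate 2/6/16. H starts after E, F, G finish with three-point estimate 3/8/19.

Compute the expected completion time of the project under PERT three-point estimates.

te_A = (2 + 4·5 + 8)/6 = 30/6 = 5
te_B = (7 + 4·11 + 27)/6 = 78/6 = 13
te_C = (3 + 4·4 + 5)/6 = 24/6 = 4
te_D = (12 + 4·14 + 22)/6 = 90/6 = 15
te_E = (8 + 4·9 + 10)/6 = 54/6 = 9
te_F = (4 + 4·8 + 12)/6 = 48/6 = 8
te_G = (2 + 4·6 + 16)/6 = 42/6 = 7
te_H = (3 + 4·8 + 19)/6 = 54/6 = 9

Forward pass:
ES_A = 0; EF_A = 5
ES_B = 5; EF_B = 5+13 = 18
ES_C = max(EF_A=5, EF_B=18) = 18; EF_C = 18+4 = 22
ES_D = 18; EF_D = 18+15 = 33
ES_E = max(EF_A=5, EF_C=22) = 22; EF_E = 22+9 = 31
ES_F = max(EF_B=18, EF_C=22) = 22; EF_F = 22+8 = 30
ES_G = 33; EF_G = 33+7 = 40
ES_H = max(EF_E=31, EF_F=30, EF_G=40) = 40; EF_H = 40+9 = 49
Expected project duration μ = 49 days. Critical path: A → B → D → G → H.

49 days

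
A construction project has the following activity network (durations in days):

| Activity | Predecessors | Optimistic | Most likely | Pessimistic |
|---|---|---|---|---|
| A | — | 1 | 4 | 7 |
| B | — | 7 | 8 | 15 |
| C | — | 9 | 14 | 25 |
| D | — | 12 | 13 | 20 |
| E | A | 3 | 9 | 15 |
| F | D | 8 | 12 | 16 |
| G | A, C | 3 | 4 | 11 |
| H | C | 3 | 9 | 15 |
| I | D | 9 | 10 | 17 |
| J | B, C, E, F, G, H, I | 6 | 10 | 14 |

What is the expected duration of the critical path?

36 days

te_A = (1 + 4·4 + 7)/6 = 24/6 = 4
te_B = (7 + 4·8 + 15)/6 = 54/6 = 9
te_C = (9 + 4·14 + 25)/6 = 90/6 = 15
te_D = (12 + 4·13 + 20)/6 = 84/6 = 14
te_E = (3 + 4·9 + 15)/6 = 54/6 = 9
te_F = (8 + 4·12 + 16)/6 = 72/6 = 12
te_G = (3 + 4·4 + 11)/6 = 30/6 = 5
te_H = (3 + 4·9 + 15)/6 = 54/6 = 9
te_I = (9 + 4·10 + 17)/6 = 66/6 = 11
te_J = (6 + 4·10 + 14)/6 = 60/6 = 10

Forward pass:
ES_A = 0; EF_A = 4
ES_B = 0; EF_B = 9
ES_C = 0; EF_C = 15
ES_D = 0; EF_D = 14
ES_E = 4; EF_E = 4+9 = 13
ES_F = 14; EF_F = 14+12 = 26
ES_G = max(EF_A=4, EF_C=15) = 15; EF_G = 15+5 = 20
ES_H = 15; EF_H = 15+9 = 24
ES_I = 14; EF_I = 14+11 = 25
ES_J = max(EF_B=9, EF_C=15, EF_E=13, EF_F=26, EF_G=20, EF_H=24, EF_I=25) = 26; EF_J = 26+10 = 36
Expected project duration μ = 36 days. Critical path: D → F → J.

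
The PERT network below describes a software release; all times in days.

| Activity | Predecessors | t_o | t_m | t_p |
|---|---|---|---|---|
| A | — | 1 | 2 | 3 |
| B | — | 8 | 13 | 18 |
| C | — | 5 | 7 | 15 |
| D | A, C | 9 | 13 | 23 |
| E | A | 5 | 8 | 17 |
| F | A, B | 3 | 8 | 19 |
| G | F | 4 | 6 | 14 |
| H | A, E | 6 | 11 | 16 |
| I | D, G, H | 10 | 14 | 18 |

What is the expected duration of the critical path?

43 days

te_A = (1 + 4·2 + 3)/6 = 12/6 = 2
te_B = (8 + 4·13 + 18)/6 = 78/6 = 13
te_C = (5 + 4·7 + 15)/6 = 48/6 = 8
te_D = (9 + 4·13 + 23)/6 = 84/6 = 14
te_E = (5 + 4·8 + 17)/6 = 54/6 = 9
te_F = (3 + 4·8 + 19)/6 = 54/6 = 9
te_G = (4 + 4·6 + 14)/6 = 42/6 = 7
te_H = (6 + 4·11 + 16)/6 = 66/6 = 11
te_I = (10 + 4·14 + 18)/6 = 84/6 = 14

Forward pass:
ES_A = 0; EF_A = 2
ES_B = 0; EF_B = 13
ES_C = 0; EF_C = 8
ES_D = max(EF_A=2, EF_C=8) = 8; EF_D = 8+14 = 22
ES_E = 2; EF_E = 2+9 = 11
ES_F = max(EF_A=2, EF_B=13) = 13; EF_F = 13+9 = 22
ES_G = 22; EF_G = 22+7 = 29
ES_H = max(EF_A=2, EF_E=11) = 11; EF_H = 11+11 = 22
ES_I = max(EF_D=22, EF_G=29, EF_H=22) = 29; EF_I = 29+14 = 43
Expected project duration μ = 43 days. Critical path: B → F → G → I.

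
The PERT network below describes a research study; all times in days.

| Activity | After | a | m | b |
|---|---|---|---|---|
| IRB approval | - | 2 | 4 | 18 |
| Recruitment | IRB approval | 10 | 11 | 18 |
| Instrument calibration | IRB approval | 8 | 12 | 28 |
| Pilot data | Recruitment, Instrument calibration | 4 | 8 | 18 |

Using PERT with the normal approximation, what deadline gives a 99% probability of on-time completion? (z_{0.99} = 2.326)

te_IRB approval = (2 + 4·4 + 18)/6 = 36/6 = 6; σ²_IRB approval = ((18−2)/6)² = 7.111
te_Recruitment = (10 + 4·11 + 18)/6 = 72/6 = 12; σ²_Recruitment = ((18−10)/6)² = 1.778
te_Instrument calibration = (8 + 4·12 + 28)/6 = 84/6 = 14; σ²_Instrument calibration = ((28−8)/6)² = 11.111
te_Pilot data = (4 + 4·8 + 18)/6 = 54/6 = 9; σ²_Pilot data = ((18−4)/6)² = 5.444

Forward pass:
ES_IRB approval = 0; EF_IRB approval = 6
ES_Recruitment = 6; EF_Recruitment = 6+12 = 18
ES_Instrument calibration = 6; EF_Instrument calibration = 6+14 = 20
ES_Pilot data = max(EF_Recruitment=18, EF_Instrument calibration=20) = 20; EF_Pilot data = 20+9 = 29
Expected project duration μ = 29 days. Critical path: IRB approval → Instrument calibration → Pilot data.

Variance along critical path = 7.111 + 11.111 + 5.444 = 23.667; σ = 4.865 days.
D = μ + z·σ = 29 + 2.326·4.865 = 40.3 days

40.3 days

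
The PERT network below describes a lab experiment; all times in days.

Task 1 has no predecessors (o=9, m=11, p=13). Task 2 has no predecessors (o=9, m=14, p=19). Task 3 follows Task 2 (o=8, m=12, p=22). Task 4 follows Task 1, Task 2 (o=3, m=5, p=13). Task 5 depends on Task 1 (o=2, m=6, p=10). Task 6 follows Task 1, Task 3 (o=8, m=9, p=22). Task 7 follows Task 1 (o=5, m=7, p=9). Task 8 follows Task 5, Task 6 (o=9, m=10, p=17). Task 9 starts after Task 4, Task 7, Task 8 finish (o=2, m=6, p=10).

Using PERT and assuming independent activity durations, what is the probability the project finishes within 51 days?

0.168

te_Task 1 = (9 + 4·11 + 13)/6 = 66/6 = 11; σ²_Task 1 = ((13−9)/6)² = 0.444
te_Task 2 = (9 + 4·14 + 19)/6 = 84/6 = 14; σ²_Task 2 = ((19−9)/6)² = 2.778
te_Task 3 = (8 + 4·12 + 22)/6 = 78/6 = 13; σ²_Task 3 = ((22−8)/6)² = 5.444
te_Task 4 = (3 + 4·5 + 13)/6 = 36/6 = 6; σ²_Task 4 = ((13−3)/6)² = 2.778
te_Task 5 = (2 + 4·6 + 10)/6 = 36/6 = 6; σ²_Task 5 = ((10−2)/6)² = 1.778
te_Task 6 = (8 + 4·9 + 22)/6 = 66/6 = 11; σ²_Task 6 = ((22−8)/6)² = 5.444
te_Task 7 = (5 + 4·7 + 9)/6 = 42/6 = 7; σ²_Task 7 = ((9−5)/6)² = 0.444
te_Task 8 = (9 + 4·10 + 17)/6 = 66/6 = 11; σ²_Task 8 = ((17−9)/6)² = 1.778
te_Task 9 = (2 + 4·6 + 10)/6 = 36/6 = 6; σ²_Task 9 = ((10−2)/6)² = 1.778

Forward pass:
ES_Task 1 = 0; EF_Task 1 = 11
ES_Task 2 = 0; EF_Task 2 = 14
ES_Task 3 = 14; EF_Task 3 = 14+13 = 27
ES_Task 4 = max(EF_Task 1=11, EF_Task 2=14) = 14; EF_Task 4 = 14+6 = 20
ES_Task 5 = 11; EF_Task 5 = 11+6 = 17
ES_Task 6 = max(EF_Task 1=11, EF_Task 3=27) = 27; EF_Task 6 = 27+11 = 38
ES_Task 7 = 11; EF_Task 7 = 11+7 = 18
ES_Task 8 = max(EF_Task 5=17, EF_Task 6=38) = 38; EF_Task 8 = 38+11 = 49
ES_Task 9 = max(EF_Task 4=20, EF_Task 7=18, EF_Task 8=49) = 49; EF_Task 9 = 49+6 = 55
Expected project duration μ = 55 days. Critical path: Task 2 → Task 3 → Task 6 → Task 8 → Task 9.

Variance along critical path = 2.778 + 5.444 + 5.444 + 1.778 + 1.778 = 17.222; σ = √17.222 = 4.150 days.
Z = (51 − 55) / 4.150 = -0.964
P(T ≤ 51) = Φ(-0.964) ≈ 0.168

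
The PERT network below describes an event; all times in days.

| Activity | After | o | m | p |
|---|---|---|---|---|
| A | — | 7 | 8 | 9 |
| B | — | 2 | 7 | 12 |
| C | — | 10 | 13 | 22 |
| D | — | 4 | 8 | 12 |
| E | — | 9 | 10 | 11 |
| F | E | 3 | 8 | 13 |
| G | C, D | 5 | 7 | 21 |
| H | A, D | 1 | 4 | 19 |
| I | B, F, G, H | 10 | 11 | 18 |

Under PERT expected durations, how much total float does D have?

te_A = (7 + 4·8 + 9)/6 = 48/6 = 8
te_B = (2 + 4·7 + 12)/6 = 42/6 = 7
te_C = (10 + 4·13 + 22)/6 = 84/6 = 14
te_D = (4 + 4·8 + 12)/6 = 48/6 = 8
te_E = (9 + 4·10 + 11)/6 = 60/6 = 10
te_F = (3 + 4·8 + 13)/6 = 48/6 = 8
te_G = (5 + 4·7 + 21)/6 = 54/6 = 9
te_H = (1 + 4·4 + 19)/6 = 36/6 = 6
te_I = (10 + 4·11 + 18)/6 = 72/6 = 12

Forward pass:
ES_A = 0; EF_A = 8
ES_B = 0; EF_B = 7
ES_C = 0; EF_C = 14
ES_D = 0; EF_D = 8
ES_E = 0; EF_E = 10
ES_F = 10; EF_F = 10+8 = 18
ES_G = max(EF_C=14, EF_D=8) = 14; EF_G = 14+9 = 23
ES_H = max(EF_A=8, EF_D=8) = 8; EF_H = 8+6 = 14
ES_I = max(EF_B=7, EF_F=18, EF_G=23, EF_H=14) = 23; EF_I = 23+12 = 35
Expected project duration μ = 35 days. Critical path: C → G → I.

Backward pass:
LF_I = 35; LS_I = 35−12 = 23
LF_H = LS_I = 23; LS_H = 23−6 = 17
LF_G = LS_I = 23; LS_G = 23−9 = 14
LF_F = LS_I = 23; LS_F = 23−8 = 15
LF_E = LS_F = 15; LS_E = 15−10 = 5
LF_D = min(LS_G=14, LS_H=17) = 14; LS_D = 14−8 = 6
LF_C = LS_G = 14; LS_C = 14−14 = 0
LF_B = LS_I = 23; LS_B = 23−7 = 16
LF_A = LS_H = 17; LS_A = 17−8 = 9
Slack_D = LS_D − ES_D = 6 − 0 = 6

6 days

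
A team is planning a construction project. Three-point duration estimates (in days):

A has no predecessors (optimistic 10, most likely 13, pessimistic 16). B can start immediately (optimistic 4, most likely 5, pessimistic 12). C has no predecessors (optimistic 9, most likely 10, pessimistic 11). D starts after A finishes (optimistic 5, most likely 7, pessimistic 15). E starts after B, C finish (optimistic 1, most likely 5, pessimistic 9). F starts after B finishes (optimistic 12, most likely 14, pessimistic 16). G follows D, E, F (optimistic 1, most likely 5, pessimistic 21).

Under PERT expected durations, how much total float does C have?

te_A = (10 + 4·13 + 16)/6 = 78/6 = 13
te_B = (4 + 4·5 + 12)/6 = 36/6 = 6
te_C = (9 + 4·10 + 11)/6 = 60/6 = 10
te_D = (5 + 4·7 + 15)/6 = 48/6 = 8
te_E = (1 + 4·5 + 9)/6 = 30/6 = 5
te_F = (12 + 4·14 + 16)/6 = 84/6 = 14
te_G = (1 + 4·5 + 21)/6 = 42/6 = 7

Forward pass:
ES_A = 0; EF_A = 13
ES_B = 0; EF_B = 6
ES_C = 0; EF_C = 10
ES_D = 13; EF_D = 13+8 = 21
ES_E = max(EF_B=6, EF_C=10) = 10; EF_E = 10+5 = 15
ES_F = 6; EF_F = 6+14 = 20
ES_G = max(EF_D=21, EF_E=15, EF_F=20) = 21; EF_G = 21+7 = 28
Expected project duration μ = 28 days. Critical path: A → D → G.

Backward pass:
LF_G = 28; LS_G = 28−7 = 21
LF_F = LS_G = 21; LS_F = 21−14 = 7
LF_E = LS_G = 21; LS_E = 21−5 = 16
LF_D = LS_G = 21; LS_D = 21−8 = 13
LF_C = LS_E = 16; LS_C = 16−10 = 6
LF_B = min(LS_E=16, LS_F=7) = 7; LS_B = 7−6 = 1
LF_A = LS_D = 13; LS_A = 13−13 = 0
Slack_C = LS_C − ES_C = 6 − 0 = 6

6 days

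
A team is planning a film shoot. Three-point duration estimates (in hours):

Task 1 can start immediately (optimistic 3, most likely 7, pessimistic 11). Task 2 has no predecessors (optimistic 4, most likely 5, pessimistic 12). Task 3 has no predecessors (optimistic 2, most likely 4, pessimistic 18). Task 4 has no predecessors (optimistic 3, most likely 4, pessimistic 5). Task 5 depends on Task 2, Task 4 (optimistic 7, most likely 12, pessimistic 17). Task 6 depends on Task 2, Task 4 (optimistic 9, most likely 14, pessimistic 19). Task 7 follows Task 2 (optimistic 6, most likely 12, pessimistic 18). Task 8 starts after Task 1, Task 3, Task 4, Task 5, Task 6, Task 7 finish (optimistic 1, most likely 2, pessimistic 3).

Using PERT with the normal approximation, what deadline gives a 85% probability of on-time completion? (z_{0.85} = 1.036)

te_Task 1 = (3 + 4·7 + 11)/6 = 42/6 = 7; σ²_Task 1 = ((11−3)/6)² = 1.778
te_Task 2 = (4 + 4·5 + 12)/6 = 36/6 = 6; σ²_Task 2 = ((12−4)/6)² = 1.778
te_Task 3 = (2 + 4·4 + 18)/6 = 36/6 = 6; σ²_Task 3 = ((18−2)/6)² = 7.111
te_Task 4 = (3 + 4·4 + 5)/6 = 24/6 = 4; σ²_Task 4 = ((5−3)/6)² = 0.111
te_Task 5 = (7 + 4·12 + 17)/6 = 72/6 = 12; σ²_Task 5 = ((17−7)/6)² = 2.778
te_Task 6 = (9 + 4·14 + 19)/6 = 84/6 = 14; σ²_Task 6 = ((19−9)/6)² = 2.778
te_Task 7 = (6 + 4·12 + 18)/6 = 72/6 = 12; σ²_Task 7 = ((18−6)/6)² = 4.000
te_Task 8 = (1 + 4·2 + 3)/6 = 12/6 = 2; σ²_Task 8 = ((3−1)/6)² = 0.111

Forward pass:
ES_Task 1 = 0; EF_Task 1 = 7
ES_Task 2 = 0; EF_Task 2 = 6
ES_Task 3 = 0; EF_Task 3 = 6
ES_Task 4 = 0; EF_Task 4 = 4
ES_Task 5 = max(EF_Task 2=6, EF_Task 4=4) = 6; EF_Task 5 = 6+12 = 18
ES_Task 6 = max(EF_Task 2=6, EF_Task 4=4) = 6; EF_Task 6 = 6+14 = 20
ES_Task 7 = 6; EF_Task 7 = 6+12 = 18
ES_Task 8 = max(EF_Task 1=7, EF_Task 3=6, EF_Task 4=4, EF_Task 5=18, EF_Task 6=20, EF_Task 7=18) = 20; EF_Task 8 = 20+2 = 22
Expected project duration μ = 22 hours. Critical path: Task 2 → Task 6 → Task 8.

Variance along critical path = 1.778 + 2.778 + 0.111 = 4.667; σ = 2.160 hours.
D = μ + z·σ = 22 + 1.036·2.160 = 24.2 hours

24.2 hours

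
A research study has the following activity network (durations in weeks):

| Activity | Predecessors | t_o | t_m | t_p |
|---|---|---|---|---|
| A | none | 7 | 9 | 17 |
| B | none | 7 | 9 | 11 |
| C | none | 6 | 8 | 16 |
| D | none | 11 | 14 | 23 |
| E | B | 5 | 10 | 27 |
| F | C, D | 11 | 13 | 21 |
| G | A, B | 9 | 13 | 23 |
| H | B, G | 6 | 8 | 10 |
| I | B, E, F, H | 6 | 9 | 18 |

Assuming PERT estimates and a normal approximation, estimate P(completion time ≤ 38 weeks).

te_A = (7 + 4·9 + 17)/6 = 60/6 = 10; σ²_A = ((17−7)/6)² = 2.778
te_B = (7 + 4·9 + 11)/6 = 54/6 = 9; σ²_B = ((11−7)/6)² = 0.444
te_C = (6 + 4·8 + 16)/6 = 54/6 = 9; σ²_C = ((16−6)/6)² = 2.778
te_D = (11 + 4·14 + 23)/6 = 90/6 = 15; σ²_D = ((23−11)/6)² = 4.000
te_E = (5 + 4·10 + 27)/6 = 72/6 = 12; σ²_E = ((27−5)/6)² = 13.444
te_F = (11 + 4·13 + 21)/6 = 84/6 = 14; σ²_F = ((21−11)/6)² = 2.778
te_G = (9 + 4·13 + 23)/6 = 84/6 = 14; σ²_G = ((23−9)/6)² = 5.444
te_H = (6 + 4·8 + 10)/6 = 48/6 = 8; σ²_H = ((10−6)/6)² = 0.444
te_I = (6 + 4·9 + 18)/6 = 60/6 = 10; σ²_I = ((18−6)/6)² = 4.000

Forward pass:
ES_A = 0; EF_A = 10
ES_B = 0; EF_B = 9
ES_C = 0; EF_C = 9
ES_D = 0; EF_D = 15
ES_E = 9; EF_E = 9+12 = 21
ES_F = max(EF_C=9, EF_D=15) = 15; EF_F = 15+14 = 29
ES_G = max(EF_A=10, EF_B=9) = 10; EF_G = 10+14 = 24
ES_H = max(EF_B=9, EF_G=24) = 24; EF_H = 24+8 = 32
ES_I = max(EF_B=9, EF_E=21, EF_F=29, EF_H=32) = 32; EF_I = 32+10 = 42
Expected project duration μ = 42 weeks. Critical path: A → G → H → I.

Variance along critical path = 2.778 + 5.444 + 0.444 + 4.000 = 12.667; σ = √12.667 = 3.559 weeks.
Z = (38 − 42) / 3.559 = -1.124
P(T ≤ 38) = Φ(-1.124) ≈ 0.131

0.131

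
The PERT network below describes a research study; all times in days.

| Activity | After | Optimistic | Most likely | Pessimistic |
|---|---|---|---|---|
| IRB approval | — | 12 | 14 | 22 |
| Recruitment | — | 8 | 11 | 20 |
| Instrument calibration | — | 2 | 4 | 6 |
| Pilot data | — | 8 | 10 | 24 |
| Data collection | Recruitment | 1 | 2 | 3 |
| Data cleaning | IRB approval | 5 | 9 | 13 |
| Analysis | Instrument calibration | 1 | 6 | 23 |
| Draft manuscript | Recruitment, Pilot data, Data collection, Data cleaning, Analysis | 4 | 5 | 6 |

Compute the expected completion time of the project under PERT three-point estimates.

29 days

te_IRB approval = (12 + 4·14 + 22)/6 = 90/6 = 15
te_Recruitment = (8 + 4·11 + 20)/6 = 72/6 = 12
te_Instrument calibration = (2 + 4·4 + 6)/6 = 24/6 = 4
te_Pilot data = (8 + 4·10 + 24)/6 = 72/6 = 12
te_Data collection = (1 + 4·2 + 3)/6 = 12/6 = 2
te_Data cleaning = (5 + 4·9 + 13)/6 = 54/6 = 9
te_Analysis = (1 + 4·6 + 23)/6 = 48/6 = 8
te_Draft manuscript = (4 + 4·5 + 6)/6 = 30/6 = 5

Forward pass:
ES_IRB approval = 0; EF_IRB approval = 15
ES_Recruitment = 0; EF_Recruitment = 12
ES_Instrument calibration = 0; EF_Instrument calibration = 4
ES_Pilot data = 0; EF_Pilot data = 12
ES_Data collection = 12; EF_Data collection = 12+2 = 14
ES_Data cleaning = 15; EF_Data cleaning = 15+9 = 24
ES_Analysis = 4; EF_Analysis = 4+8 = 12
ES_Draft manuscript = max(EF_Recruitment=12, EF_Pilot data=12, EF_Data collection=14, EF_Data cleaning=24, EF_Analysis=12) = 24; EF_Draft manuscript = 24+5 = 29
Expected project duration μ = 29 days. Critical path: IRB approval → Data cleaning → Draft manuscript.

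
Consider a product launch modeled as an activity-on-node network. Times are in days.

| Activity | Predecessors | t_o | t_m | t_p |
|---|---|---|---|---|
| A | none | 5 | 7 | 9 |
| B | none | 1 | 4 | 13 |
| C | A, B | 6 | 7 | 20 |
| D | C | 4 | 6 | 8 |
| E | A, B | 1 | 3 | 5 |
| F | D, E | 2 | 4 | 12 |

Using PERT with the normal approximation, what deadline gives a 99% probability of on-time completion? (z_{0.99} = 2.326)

te_A = (5 + 4·7 + 9)/6 = 42/6 = 7; σ²_A = ((9−5)/6)² = 0.444
te_B = (1 + 4·4 + 13)/6 = 30/6 = 5; σ²_B = ((13−1)/6)² = 4.000
te_C = (6 + 4·7 + 20)/6 = 54/6 = 9; σ²_C = ((20−6)/6)² = 5.444
te_D = (4 + 4·6 + 8)/6 = 36/6 = 6; σ²_D = ((8−4)/6)² = 0.444
te_E = (1 + 4·3 + 5)/6 = 18/6 = 3; σ²_E = ((5−1)/6)² = 0.444
te_F = (2 + 4·4 + 12)/6 = 30/6 = 5; σ²_F = ((12−2)/6)² = 2.778

Forward pass:
ES_A = 0; EF_A = 7
ES_B = 0; EF_B = 5
ES_C = max(EF_A=7, EF_B=5) = 7; EF_C = 7+9 = 16
ES_D = 16; EF_D = 16+6 = 22
ES_E = max(EF_A=7, EF_B=5) = 7; EF_E = 7+3 = 10
ES_F = max(EF_D=22, EF_E=10) = 22; EF_F = 22+5 = 27
Expected project duration μ = 27 days. Critical path: A → C → D → F.

Variance along critical path = 0.444 + 5.444 + 0.444 + 2.778 = 9.111; σ = 3.018 days.
D = μ + z·σ = 27 + 2.326·3.018 = 34.0 days

34.0 days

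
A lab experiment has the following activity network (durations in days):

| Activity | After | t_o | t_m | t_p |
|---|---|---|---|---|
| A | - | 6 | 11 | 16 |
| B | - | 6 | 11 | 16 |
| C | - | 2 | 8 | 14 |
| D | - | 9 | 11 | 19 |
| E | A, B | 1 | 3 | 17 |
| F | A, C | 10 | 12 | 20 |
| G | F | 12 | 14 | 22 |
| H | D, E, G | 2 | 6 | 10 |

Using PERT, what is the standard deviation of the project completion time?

3.18 days

te_A = (6 + 4·11 + 16)/6 = 66/6 = 11; σ²_A = ((16−6)/6)² = 2.778
te_B = (6 + 4·11 + 16)/6 = 66/6 = 11; σ²_B = ((16−6)/6)² = 2.778
te_C = (2 + 4·8 + 14)/6 = 48/6 = 8; σ²_C = ((14−2)/6)² = 4.000
te_D = (9 + 4·11 + 19)/6 = 72/6 = 12; σ²_D = ((19−9)/6)² = 2.778
te_E = (1 + 4·3 + 17)/6 = 30/6 = 5; σ²_E = ((17−1)/6)² = 7.111
te_F = (10 + 4·12 + 20)/6 = 78/6 = 13; σ²_F = ((20−10)/6)² = 2.778
te_G = (12 + 4·14 + 22)/6 = 90/6 = 15; σ²_G = ((22−12)/6)² = 2.778
te_H = (2 + 4·6 + 10)/6 = 36/6 = 6; σ²_H = ((10−2)/6)² = 1.778

Forward pass:
ES_A = 0; EF_A = 11
ES_B = 0; EF_B = 11
ES_C = 0; EF_C = 8
ES_D = 0; EF_D = 12
ES_E = max(EF_A=11, EF_B=11) = 11; EF_E = 11+5 = 16
ES_F = max(EF_A=11, EF_C=8) = 11; EF_F = 11+13 = 24
ES_G = 24; EF_G = 24+15 = 39
ES_H = max(EF_D=12, EF_E=16, EF_G=39) = 39; EF_H = 39+6 = 45
Expected project duration μ = 45 days. Critical path: A → F → G → H.

Variance along critical path = 2.778 + 2.778 + 2.778 + 1.778 = 10.111
σ = √10.111 = 3.180 days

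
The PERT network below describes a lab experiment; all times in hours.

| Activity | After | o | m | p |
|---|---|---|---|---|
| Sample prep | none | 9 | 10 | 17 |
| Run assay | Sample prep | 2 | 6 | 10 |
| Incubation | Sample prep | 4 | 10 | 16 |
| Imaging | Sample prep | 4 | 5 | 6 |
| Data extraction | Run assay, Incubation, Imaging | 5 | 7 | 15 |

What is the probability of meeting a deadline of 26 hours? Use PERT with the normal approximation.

0.153

te_Sample prep = (9 + 4·10 + 17)/6 = 66/6 = 11; σ²_Sample prep = ((17−9)/6)² = 1.778
te_Run assay = (2 + 4·6 + 10)/6 = 36/6 = 6; σ²_Run assay = ((10−2)/6)² = 1.778
te_Incubation = (4 + 4·10 + 16)/6 = 60/6 = 10; σ²_Incubation = ((16−4)/6)² = 4.000
te_Imaging = (4 + 4·5 + 6)/6 = 30/6 = 5; σ²_Imaging = ((6−4)/6)² = 0.111
te_Data extraction = (5 + 4·7 + 15)/6 = 48/6 = 8; σ²_Data extraction = ((15−5)/6)² = 2.778

Forward pass:
ES_Sample prep = 0; EF_Sample prep = 11
ES_Run assay = 11; EF_Run assay = 11+6 = 17
ES_Incubation = 11; EF_Incubation = 11+10 = 21
ES_Imaging = 11; EF_Imaging = 11+5 = 16
ES_Data extraction = max(EF_Run assay=17, EF_Incubation=21, EF_Imaging=16) = 21; EF_Data extraction = 21+8 = 29
Expected project duration μ = 29 hours. Critical path: Sample prep → Incubation → Data extraction.

Variance along critical path = 1.778 + 4.000 + 2.778 = 8.556; σ = √8.556 = 2.925 hours.
Z = (26 − 29) / 2.925 = -1.026
P(T ≤ 26) = Φ(-1.026) ≈ 0.153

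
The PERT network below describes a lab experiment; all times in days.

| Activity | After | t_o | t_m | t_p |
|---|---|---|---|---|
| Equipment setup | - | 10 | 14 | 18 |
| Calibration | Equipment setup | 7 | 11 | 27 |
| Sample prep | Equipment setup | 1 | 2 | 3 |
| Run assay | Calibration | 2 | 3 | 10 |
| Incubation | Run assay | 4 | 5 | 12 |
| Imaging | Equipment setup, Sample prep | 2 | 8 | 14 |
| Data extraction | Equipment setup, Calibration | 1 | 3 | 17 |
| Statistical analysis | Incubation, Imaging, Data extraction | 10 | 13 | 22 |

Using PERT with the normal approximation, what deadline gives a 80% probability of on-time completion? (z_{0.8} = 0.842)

54.8 days

te_Equipment setup = (10 + 4·14 + 18)/6 = 84/6 = 14; σ²_Equipment setup = ((18−10)/6)² = 1.778
te_Calibration = (7 + 4·11 + 27)/6 = 78/6 = 13; σ²_Calibration = ((27−7)/6)² = 11.111
te_Sample prep = (1 + 4·2 + 3)/6 = 12/6 = 2; σ²_Sample prep = ((3−1)/6)² = 0.111
te_Run assay = (2 + 4·3 + 10)/6 = 24/6 = 4; σ²_Run assay = ((10−2)/6)² = 1.778
te_Incubation = (4 + 4·5 + 12)/6 = 36/6 = 6; σ²_Incubation = ((12−4)/6)² = 1.778
te_Imaging = (2 + 4·8 + 14)/6 = 48/6 = 8; σ²_Imaging = ((14−2)/6)² = 4.000
te_Data extraction = (1 + 4·3 + 17)/6 = 30/6 = 5; σ²_Data extraction = ((17−1)/6)² = 7.111
te_Statistical analysis = (10 + 4·13 + 22)/6 = 84/6 = 14; σ²_Statistical analysis = ((22−10)/6)² = 4.000

Forward pass:
ES_Equipment setup = 0; EF_Equipment setup = 14
ES_Calibration = 14; EF_Calibration = 14+13 = 27
ES_Sample prep = 14; EF_Sample prep = 14+2 = 16
ES_Run assay = 27; EF_Run assay = 27+4 = 31
ES_Incubation = 31; EF_Incubation = 31+6 = 37
ES_Imaging = max(EF_Equipment setup=14, EF_Sample prep=16) = 16; EF_Imaging = 16+8 = 24
ES_Data extraction = max(EF_Equipment setup=14, EF_Calibration=27) = 27; EF_Data extraction = 27+5 = 32
ES_Statistical analysis = max(EF_Incubation=37, EF_Imaging=24, EF_Data extraction=32) = 37; EF_Statistical analysis = 37+14 = 51
Expected project duration μ = 51 days. Critical path: Equipment setup → Calibration → Run assay → Incubation → Statistical analysis.

Variance along critical path = 1.778 + 11.111 + 1.778 + 1.778 + 4.000 = 20.444; σ = 4.522 days.
D = μ + z·σ = 51 + 0.842·4.522 = 54.8 days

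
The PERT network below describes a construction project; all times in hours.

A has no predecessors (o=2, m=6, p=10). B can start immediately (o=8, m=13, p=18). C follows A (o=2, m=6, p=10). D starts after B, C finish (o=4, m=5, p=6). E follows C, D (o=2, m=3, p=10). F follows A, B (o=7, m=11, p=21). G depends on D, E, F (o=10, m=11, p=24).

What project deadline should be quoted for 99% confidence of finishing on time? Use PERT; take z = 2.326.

46.6 hours

te_A = (2 + 4·6 + 10)/6 = 36/6 = 6; σ²_A = ((10−2)/6)² = 1.778
te_B = (8 + 4·13 + 18)/6 = 78/6 = 13; σ²_B = ((18−8)/6)² = 2.778
te_C = (2 + 4·6 + 10)/6 = 36/6 = 6; σ²_C = ((10−2)/6)² = 1.778
te_D = (4 + 4·5 + 6)/6 = 30/6 = 5; σ²_D = ((6−4)/6)² = 0.111
te_E = (2 + 4·3 + 10)/6 = 24/6 = 4; σ²_E = ((10−2)/6)² = 1.778
te_F = (7 + 4·11 + 21)/6 = 72/6 = 12; σ²_F = ((21−7)/6)² = 5.444
te_G = (10 + 4·11 + 24)/6 = 78/6 = 13; σ²_G = ((24−10)/6)² = 5.444

Forward pass:
ES_A = 0; EF_A = 6
ES_B = 0; EF_B = 13
ES_C = 6; EF_C = 6+6 = 12
ES_D = max(EF_B=13, EF_C=12) = 13; EF_D = 13+5 = 18
ES_E = max(EF_C=12, EF_D=18) = 18; EF_E = 18+4 = 22
ES_F = max(EF_A=6, EF_B=13) = 13; EF_F = 13+12 = 25
ES_G = max(EF_D=18, EF_E=22, EF_F=25) = 25; EF_G = 25+13 = 38
Expected project duration μ = 38 hours. Critical path: B → F → G.

Variance along critical path = 2.778 + 5.444 + 5.444 = 13.667; σ = 3.697 hours.
D = μ + z·σ = 38 + 2.326·3.697 = 46.6 hours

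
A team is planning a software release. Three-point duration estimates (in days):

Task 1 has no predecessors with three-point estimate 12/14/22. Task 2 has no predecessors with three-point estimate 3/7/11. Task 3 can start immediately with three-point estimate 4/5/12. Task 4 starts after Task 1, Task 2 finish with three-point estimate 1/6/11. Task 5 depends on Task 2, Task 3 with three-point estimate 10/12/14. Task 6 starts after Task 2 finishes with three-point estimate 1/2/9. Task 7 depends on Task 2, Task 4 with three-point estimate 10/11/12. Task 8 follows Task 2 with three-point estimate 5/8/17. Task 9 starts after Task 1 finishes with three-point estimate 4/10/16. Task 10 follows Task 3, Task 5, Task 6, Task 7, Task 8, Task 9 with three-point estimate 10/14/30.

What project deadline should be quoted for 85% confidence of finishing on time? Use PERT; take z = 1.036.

52.2 days

te_Task 1 = (12 + 4·14 + 22)/6 = 90/6 = 15; σ²_Task 1 = ((22−12)/6)² = 2.778
te_Task 2 = (3 + 4·7 + 11)/6 = 42/6 = 7; σ²_Task 2 = ((11−3)/6)² = 1.778
te_Task 3 = (4 + 4·5 + 12)/6 = 36/6 = 6; σ²_Task 3 = ((12−4)/6)² = 1.778
te_Task 4 = (1 + 4·6 + 11)/6 = 36/6 = 6; σ²_Task 4 = ((11−1)/6)² = 2.778
te_Task 5 = (10 + 4·12 + 14)/6 = 72/6 = 12; σ²_Task 5 = ((14−10)/6)² = 0.444
te_Task 6 = (1 + 4·2 + 9)/6 = 18/6 = 3; σ²_Task 6 = ((9−1)/6)² = 1.778
te_Task 7 = (10 + 4·11 + 12)/6 = 66/6 = 11; σ²_Task 7 = ((12−10)/6)² = 0.111
te_Task 8 = (5 + 4·8 + 17)/6 = 54/6 = 9; σ²_Task 8 = ((17−5)/6)² = 4.000
te_Task 9 = (4 + 4·10 + 16)/6 = 60/6 = 10; σ²_Task 9 = ((16−4)/6)² = 4.000
te_Task 10 = (10 + 4·14 + 30)/6 = 96/6 = 16; σ²_Task 10 = ((30−10)/6)² = 11.111

Forward pass:
ES_Task 1 = 0; EF_Task 1 = 15
ES_Task 2 = 0; EF_Task 2 = 7
ES_Task 3 = 0; EF_Task 3 = 6
ES_Task 4 = max(EF_Task 1=15, EF_Task 2=7) = 15; EF_Task 4 = 15+6 = 21
ES_Task 5 = max(EF_Task 2=7, EF_Task 3=6) = 7; EF_Task 5 = 7+12 = 19
ES_Task 6 = 7; EF_Task 6 = 7+3 = 10
ES_Task 7 = max(EF_Task 2=7, EF_Task 4=21) = 21; EF_Task 7 = 21+11 = 32
ES_Task 8 = 7; EF_Task 8 = 7+9 = 16
ES_Task 9 = 15; EF_Task 9 = 15+10 = 25
ES_Task 10 = max(EF_Task 3=6, EF_Task 5=19, EF_Task 6=10, EF_Task 7=32, EF_Task 8=16, EF_Task 9=25) = 32; EF_Task 10 = 32+16 = 48
Expected project duration μ = 48 days. Critical path: Task 1 → Task 4 → Task 7 → Task 10.

Variance along critical path = 2.778 + 2.778 + 0.111 + 11.111 = 16.778; σ = 4.096 days.
D = μ + z·σ = 48 + 1.036·4.096 = 52.2 days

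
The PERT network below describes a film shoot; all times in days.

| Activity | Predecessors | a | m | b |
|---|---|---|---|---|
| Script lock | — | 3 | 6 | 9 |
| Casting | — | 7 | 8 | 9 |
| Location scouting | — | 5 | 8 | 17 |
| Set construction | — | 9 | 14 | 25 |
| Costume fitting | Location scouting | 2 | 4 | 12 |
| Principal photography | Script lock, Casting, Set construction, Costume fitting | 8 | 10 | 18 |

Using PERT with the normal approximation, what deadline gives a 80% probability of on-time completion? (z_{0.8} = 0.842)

28.6 days

te_Script lock = (3 + 4·6 + 9)/6 = 36/6 = 6; σ²_Script lock = ((9−3)/6)² = 1.000
te_Casting = (7 + 4·8 + 9)/6 = 48/6 = 8; σ²_Casting = ((9−7)/6)² = 0.111
te_Location scouting = (5 + 4·8 + 17)/6 = 54/6 = 9; σ²_Location scouting = ((17−5)/6)² = 4.000
te_Set construction = (9 + 4·14 + 25)/6 = 90/6 = 15; σ²_Set construction = ((25−9)/6)² = 7.111
te_Costume fitting = (2 + 4·4 + 12)/6 = 30/6 = 5; σ²_Costume fitting = ((12−2)/6)² = 2.778
te_Principal photography = (8 + 4·10 + 18)/6 = 66/6 = 11; σ²_Principal photography = ((18−8)/6)² = 2.778

Forward pass:
ES_Script lock = 0; EF_Script lock = 6
ES_Casting = 0; EF_Casting = 8
ES_Location scouting = 0; EF_Location scouting = 9
ES_Set construction = 0; EF_Set construction = 15
ES_Costume fitting = 9; EF_Costume fitting = 9+5 = 14
ES_Principal photography = max(EF_Script lock=6, EF_Casting=8, EF_Set construction=15, EF_Costume fitting=14) = 15; EF_Principal photography = 15+11 = 26
Expected project duration μ = 26 days. Critical path: Set construction → Principal photography.

Variance along critical path = 7.111 + 2.778 = 9.889; σ = 3.145 days.
D = μ + z·σ = 26 + 0.842·3.145 = 28.6 days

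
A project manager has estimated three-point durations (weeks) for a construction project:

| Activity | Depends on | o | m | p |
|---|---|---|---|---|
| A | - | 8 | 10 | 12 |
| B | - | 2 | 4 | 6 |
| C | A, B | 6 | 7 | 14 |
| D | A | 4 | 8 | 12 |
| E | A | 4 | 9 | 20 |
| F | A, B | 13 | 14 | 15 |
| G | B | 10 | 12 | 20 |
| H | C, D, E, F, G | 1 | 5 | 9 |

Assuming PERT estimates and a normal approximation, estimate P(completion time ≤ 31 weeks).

0.905

te_A = (8 + 4·10 + 12)/6 = 60/6 = 10; σ²_A = ((12−8)/6)² = 0.444
te_B = (2 + 4·4 + 6)/6 = 24/6 = 4; σ²_B = ((6−2)/6)² = 0.444
te_C = (6 + 4·7 + 14)/6 = 48/6 = 8; σ²_C = ((14−6)/6)² = 1.778
te_D = (4 + 4·8 + 12)/6 = 48/6 = 8; σ²_D = ((12−4)/6)² = 1.778
te_E = (4 + 4·9 + 20)/6 = 60/6 = 10; σ²_E = ((20−4)/6)² = 7.111
te_F = (13 + 4·14 + 15)/6 = 84/6 = 14; σ²_F = ((15−13)/6)² = 0.111
te_G = (10 + 4·12 + 20)/6 = 78/6 = 13; σ²_G = ((20−10)/6)² = 2.778
te_H = (1 + 4·5 + 9)/6 = 30/6 = 5; σ²_H = ((9−1)/6)² = 1.778

Forward pass:
ES_A = 0; EF_A = 10
ES_B = 0; EF_B = 4
ES_C = max(EF_A=10, EF_B=4) = 10; EF_C = 10+8 = 18
ES_D = 10; EF_D = 10+8 = 18
ES_E = 10; EF_E = 10+10 = 20
ES_F = max(EF_A=10, EF_B=4) = 10; EF_F = 10+14 = 24
ES_G = 4; EF_G = 4+13 = 17
ES_H = max(EF_C=18, EF_D=18, EF_E=20, EF_F=24, EF_G=17) = 24; EF_H = 24+5 = 29
Expected project duration μ = 29 weeks. Critical path: A → F → H.

Variance along critical path = 0.444 + 0.111 + 1.778 = 2.333; σ = √2.333 = 1.528 weeks.
Z = (31 − 29) / 1.528 = 1.309
P(T ≤ 31) = Φ(1.309) ≈ 0.905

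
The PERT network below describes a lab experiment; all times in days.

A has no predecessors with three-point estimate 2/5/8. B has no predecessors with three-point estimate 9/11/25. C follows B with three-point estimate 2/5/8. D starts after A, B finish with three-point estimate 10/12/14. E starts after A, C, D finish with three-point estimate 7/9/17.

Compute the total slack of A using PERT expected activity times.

te_A = (2 + 4·5 + 8)/6 = 30/6 = 5
te_B = (9 + 4·11 + 25)/6 = 78/6 = 13
te_C = (2 + 4·5 + 8)/6 = 30/6 = 5
te_D = (10 + 4·12 + 14)/6 = 72/6 = 12
te_E = (7 + 4·9 + 17)/6 = 60/6 = 10

Forward pass:
ES_A = 0; EF_A = 5
ES_B = 0; EF_B = 13
ES_C = 13; EF_C = 13+5 = 18
ES_D = max(EF_A=5, EF_B=13) = 13; EF_D = 13+12 = 25
ES_E = max(EF_A=5, EF_C=18, EF_D=25) = 25; EF_E = 25+10 = 35
Expected project duration μ = 35 days. Critical path: B → D → E.

Backward pass:
LF_E = 35; LS_E = 35−10 = 25
LF_D = LS_E = 25; LS_D = 25−12 = 13
LF_C = LS_E = 25; LS_C = 25−5 = 20
LF_B = min(LS_C=20, LS_D=13) = 13; LS_B = 13−13 = 0
LF_A = min(LS_D=13, LS_E=25) = 13; LS_A = 13−5 = 8
Slack_A = LS_A − ES_A = 8 − 0 = 8

8 days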